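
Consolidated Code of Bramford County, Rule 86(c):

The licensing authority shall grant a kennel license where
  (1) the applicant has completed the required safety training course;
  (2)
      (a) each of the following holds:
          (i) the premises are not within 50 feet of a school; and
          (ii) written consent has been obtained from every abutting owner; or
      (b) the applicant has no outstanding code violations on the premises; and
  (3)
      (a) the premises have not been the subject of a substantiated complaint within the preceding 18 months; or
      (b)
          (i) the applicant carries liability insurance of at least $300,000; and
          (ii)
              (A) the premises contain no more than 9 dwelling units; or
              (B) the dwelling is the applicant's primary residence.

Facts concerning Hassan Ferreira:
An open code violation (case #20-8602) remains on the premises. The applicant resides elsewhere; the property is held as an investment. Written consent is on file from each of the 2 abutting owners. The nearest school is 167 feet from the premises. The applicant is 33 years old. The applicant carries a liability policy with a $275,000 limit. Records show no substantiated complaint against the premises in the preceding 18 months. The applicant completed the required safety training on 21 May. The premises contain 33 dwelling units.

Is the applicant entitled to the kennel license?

Yes — granted.

(1) safety training — satisfied.
(i) ≥50 ft from school — met.
(ii) all abutters consent — holds.
So (a) is satisfied (T AND T).
(b) no code violations — fails.
(2): T OR F → true.
(a) no complaint in 18 mo. — holds.
(i) insurance ≥ $300,000 — fails.
(A) ≤ 9 units — not met.
(B) primary residence — not met.
So (ii) is not satisfied (F OR F).
So (b) is not satisfied (F AND F).
(3): T OR F → true.
Overall: T AND T AND T → true.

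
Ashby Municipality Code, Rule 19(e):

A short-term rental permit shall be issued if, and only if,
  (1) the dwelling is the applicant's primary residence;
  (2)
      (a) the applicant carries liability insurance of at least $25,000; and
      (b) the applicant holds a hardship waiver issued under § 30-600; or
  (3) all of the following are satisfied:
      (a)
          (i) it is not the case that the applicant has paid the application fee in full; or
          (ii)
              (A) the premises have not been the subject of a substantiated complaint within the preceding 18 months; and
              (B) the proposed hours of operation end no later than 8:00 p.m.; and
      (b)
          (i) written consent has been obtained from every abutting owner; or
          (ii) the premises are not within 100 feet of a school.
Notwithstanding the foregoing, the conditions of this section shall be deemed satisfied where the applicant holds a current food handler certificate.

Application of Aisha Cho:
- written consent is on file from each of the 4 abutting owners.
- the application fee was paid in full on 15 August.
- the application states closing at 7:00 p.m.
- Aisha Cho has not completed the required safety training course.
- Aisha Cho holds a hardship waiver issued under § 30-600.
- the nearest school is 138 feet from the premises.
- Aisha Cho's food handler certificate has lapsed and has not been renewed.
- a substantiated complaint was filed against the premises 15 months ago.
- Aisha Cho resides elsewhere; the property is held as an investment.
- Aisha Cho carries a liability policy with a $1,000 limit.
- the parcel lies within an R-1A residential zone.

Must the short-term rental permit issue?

(1) primary residence — not satisfied.
(a) insurance ≥ $25,000 — fails.
(b) hardship waiver — holds.
(2): F AND T → false.
(i) not (fee paid) — not satisfied.
(A) no complaint in 18 mo. — not satisfied.
(B) closes by 8 p.m. — met.
(ii): F AND T → false.
So (a) is not satisfied (F OR F).
(i) all abutters consent — holds.
(ii) ≥100 ft from school — holds.
So (b) is satisfied (T OR T).
(3) = F AND T = false.
Overall: F OR F OR F → false.
Exception (food handler cert.) — not satisfied.
Result: main false OR exception false → false.

No — denied.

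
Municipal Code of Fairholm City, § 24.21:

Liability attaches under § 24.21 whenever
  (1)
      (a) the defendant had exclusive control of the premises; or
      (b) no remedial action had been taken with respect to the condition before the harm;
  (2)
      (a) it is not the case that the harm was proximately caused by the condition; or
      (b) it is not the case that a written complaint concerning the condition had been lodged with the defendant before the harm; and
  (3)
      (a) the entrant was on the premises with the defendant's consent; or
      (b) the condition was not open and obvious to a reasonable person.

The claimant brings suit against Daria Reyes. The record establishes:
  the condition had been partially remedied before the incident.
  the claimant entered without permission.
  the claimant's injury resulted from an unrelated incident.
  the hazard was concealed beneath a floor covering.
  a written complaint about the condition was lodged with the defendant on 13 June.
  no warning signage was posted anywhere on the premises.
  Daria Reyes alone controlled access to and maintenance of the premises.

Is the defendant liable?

(a) exclusive control — satisfied.
(b) no remedial action — fails.
(1): T OR F → true.
(a) not (proximate cause) — met.
(b) not (complaint lodged) — not satisfied.
So (2) is satisfied (T OR F).
(a) consent to enter — not met.
(b) not open/obvious — satisfied.
So (3) is satisfied (F OR T).
So Overall is satisfied (T AND T AND T).

Yes — liable.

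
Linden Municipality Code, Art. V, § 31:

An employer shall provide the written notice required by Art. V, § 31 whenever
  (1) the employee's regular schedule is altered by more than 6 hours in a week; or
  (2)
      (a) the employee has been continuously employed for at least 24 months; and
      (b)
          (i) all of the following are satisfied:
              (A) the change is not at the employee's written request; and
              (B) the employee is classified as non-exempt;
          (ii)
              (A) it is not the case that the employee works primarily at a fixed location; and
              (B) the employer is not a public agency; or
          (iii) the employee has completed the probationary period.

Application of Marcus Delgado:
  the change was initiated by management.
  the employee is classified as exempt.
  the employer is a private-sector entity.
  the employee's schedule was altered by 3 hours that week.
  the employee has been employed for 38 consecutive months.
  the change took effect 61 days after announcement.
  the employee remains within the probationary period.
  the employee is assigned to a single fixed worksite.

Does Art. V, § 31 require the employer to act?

(1) schedule shift > 6h — fails.
(a) tenure ≥ 24 mo. — holds.
(A) not employee-requested — satisfied.
(B) non-exempt — fails.
So (i) is not satisfied (T AND F).
(A) not (fixed location) — fails.
(B) not (public agency) — satisfied.
(ii): F AND T → false.
(iii) past probation — fails.
So (b) is not satisfied (F OR F OR F).
(2) = T AND F = false.
Overall: F OR F → false.

No — not required.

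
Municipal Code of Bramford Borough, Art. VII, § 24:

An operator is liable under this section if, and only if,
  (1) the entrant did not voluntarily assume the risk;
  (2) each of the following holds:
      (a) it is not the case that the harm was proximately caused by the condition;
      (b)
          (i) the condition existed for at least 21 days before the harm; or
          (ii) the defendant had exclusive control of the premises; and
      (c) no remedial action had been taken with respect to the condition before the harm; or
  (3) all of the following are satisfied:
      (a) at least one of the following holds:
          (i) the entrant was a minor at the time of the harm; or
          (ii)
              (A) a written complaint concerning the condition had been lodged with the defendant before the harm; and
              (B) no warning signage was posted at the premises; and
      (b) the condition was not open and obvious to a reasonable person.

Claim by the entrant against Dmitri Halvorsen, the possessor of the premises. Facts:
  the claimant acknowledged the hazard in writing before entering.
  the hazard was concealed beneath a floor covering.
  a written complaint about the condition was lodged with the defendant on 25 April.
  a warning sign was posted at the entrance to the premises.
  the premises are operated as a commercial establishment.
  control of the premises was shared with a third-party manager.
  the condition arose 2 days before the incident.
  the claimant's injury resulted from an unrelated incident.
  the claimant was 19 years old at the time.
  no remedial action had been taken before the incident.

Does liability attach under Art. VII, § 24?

(1) no assumed risk — not satisfied.
(a) not (proximate cause) — satisfied.
(i) condition ≥21 days old — not met.
(ii) exclusive control — not satisfied.
(b): F OR F → false.
(c) no remedial action — satisfied.
So (2) is not satisfied (T AND F AND T).
(i) entrant a minor — not satisfied.
(A) complaint lodged — holds.
(B) no signage posted — not met.
So (ii) is not satisfied (T AND F).
(a) = F OR F = false.
(b) not open/obvious — satisfied.
(3) = F AND T = false.
So Overall is not satisfied (F OR F OR F).

No — not liable.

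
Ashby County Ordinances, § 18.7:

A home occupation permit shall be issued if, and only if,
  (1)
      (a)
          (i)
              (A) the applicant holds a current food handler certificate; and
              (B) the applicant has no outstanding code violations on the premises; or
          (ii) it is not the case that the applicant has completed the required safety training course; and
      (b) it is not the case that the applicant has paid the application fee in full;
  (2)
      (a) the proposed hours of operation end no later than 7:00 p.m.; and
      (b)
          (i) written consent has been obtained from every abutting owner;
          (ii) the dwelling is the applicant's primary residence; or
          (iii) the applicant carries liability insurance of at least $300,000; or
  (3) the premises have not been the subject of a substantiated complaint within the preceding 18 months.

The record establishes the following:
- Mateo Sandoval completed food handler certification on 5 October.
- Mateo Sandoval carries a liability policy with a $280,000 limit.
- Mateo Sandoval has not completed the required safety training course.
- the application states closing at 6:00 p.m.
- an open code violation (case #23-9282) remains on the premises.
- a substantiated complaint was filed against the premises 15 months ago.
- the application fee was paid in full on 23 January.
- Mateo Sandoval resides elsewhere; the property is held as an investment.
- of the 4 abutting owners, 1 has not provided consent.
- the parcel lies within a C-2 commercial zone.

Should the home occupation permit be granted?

(A) food handler cert. — holds.
(B) no code violations — not satisfied.
(i): T AND F → false.
(ii) not (safety training) — holds.
(a): F OR T → true.
(b) not (fee paid) — not satisfied.
(1): T AND F → false.
(a) closes by 7 p.m. — satisfied.
(i) all abutters consent — not met.
(ii) primary residence — not satisfied.
(iii) insurance ≥ $300,000 — not satisfied.
So (b) is not satisfied (F OR F OR F).
(2): T AND F → false.
(3) no complaint in 18 mo. — not satisfied.
So Overall is not satisfied (F OR F OR F).

No — denied.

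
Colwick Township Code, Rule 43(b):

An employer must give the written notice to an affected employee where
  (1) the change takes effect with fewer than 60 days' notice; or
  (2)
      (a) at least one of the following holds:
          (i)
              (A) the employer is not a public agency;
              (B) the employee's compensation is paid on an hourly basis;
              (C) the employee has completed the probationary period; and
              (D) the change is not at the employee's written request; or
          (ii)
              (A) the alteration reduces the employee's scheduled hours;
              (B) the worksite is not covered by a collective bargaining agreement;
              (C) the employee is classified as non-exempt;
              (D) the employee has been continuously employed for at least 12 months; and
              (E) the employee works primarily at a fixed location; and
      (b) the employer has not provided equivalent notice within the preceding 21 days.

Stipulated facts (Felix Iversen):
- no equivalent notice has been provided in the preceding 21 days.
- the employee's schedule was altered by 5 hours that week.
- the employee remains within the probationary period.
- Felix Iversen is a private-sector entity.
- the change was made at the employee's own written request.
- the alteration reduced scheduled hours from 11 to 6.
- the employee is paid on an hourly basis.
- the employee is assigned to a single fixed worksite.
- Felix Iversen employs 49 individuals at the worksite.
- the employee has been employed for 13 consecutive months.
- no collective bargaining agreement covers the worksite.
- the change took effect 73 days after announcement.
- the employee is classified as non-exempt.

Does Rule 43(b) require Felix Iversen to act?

(1) < 60 days' notice — not met.
(A) not (public agency) — met.
(B) hourly-paid — holds.
(C) past probation — fails.
(D) not employee-requested — fails.
(i): T AND T AND F AND F → false.
(A) hours reduced — holds.
(B) no CBA — holds.
(C) non-exempt — holds.
(D) tenure ≥ 12 mo. — satisfied.
(E) fixed location — satisfied.
(ii) = T AND T AND T AND T AND T = true.
(a): F OR T → true.
(b) no recent notice — met.
(2): T AND T → true.
Overall: F OR T → true.

Yes — required.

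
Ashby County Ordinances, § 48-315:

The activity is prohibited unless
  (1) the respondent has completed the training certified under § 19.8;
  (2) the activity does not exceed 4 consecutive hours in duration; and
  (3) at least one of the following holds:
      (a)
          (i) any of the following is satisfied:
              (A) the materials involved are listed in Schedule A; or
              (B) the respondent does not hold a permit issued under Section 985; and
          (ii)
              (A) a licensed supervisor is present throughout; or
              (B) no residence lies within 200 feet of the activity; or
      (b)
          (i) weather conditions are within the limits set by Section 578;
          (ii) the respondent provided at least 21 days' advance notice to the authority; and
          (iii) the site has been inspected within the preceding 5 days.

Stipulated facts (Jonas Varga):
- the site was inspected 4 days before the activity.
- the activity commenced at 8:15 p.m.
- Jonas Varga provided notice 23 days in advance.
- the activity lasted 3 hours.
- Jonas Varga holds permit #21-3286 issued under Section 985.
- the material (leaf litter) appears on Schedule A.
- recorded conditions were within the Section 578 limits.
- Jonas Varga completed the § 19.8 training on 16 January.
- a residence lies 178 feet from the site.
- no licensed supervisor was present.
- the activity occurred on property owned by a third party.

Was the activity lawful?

(1) training certified — satisfied.
(2) ≤ 4 hrs duration — met.
(A) Schedule A material — holds.
(B) not (holds permit) — fails.
So (i) is satisfied (T OR F).
(A) supervisor present — not satisfied.
(B) no residence in 200 ft — not satisfied.
(ii): F OR F → false.
So (a) is not satisfied (T AND F).
(i) weather ok — holds.
(ii) ≥21 days' notice — holds.
(iii) site inspected — holds.
(b) = T AND T AND T = true.
So (3) is satisfied (F OR T).
So Overall is satisfied (T AND T AND T).

Yes — lawful.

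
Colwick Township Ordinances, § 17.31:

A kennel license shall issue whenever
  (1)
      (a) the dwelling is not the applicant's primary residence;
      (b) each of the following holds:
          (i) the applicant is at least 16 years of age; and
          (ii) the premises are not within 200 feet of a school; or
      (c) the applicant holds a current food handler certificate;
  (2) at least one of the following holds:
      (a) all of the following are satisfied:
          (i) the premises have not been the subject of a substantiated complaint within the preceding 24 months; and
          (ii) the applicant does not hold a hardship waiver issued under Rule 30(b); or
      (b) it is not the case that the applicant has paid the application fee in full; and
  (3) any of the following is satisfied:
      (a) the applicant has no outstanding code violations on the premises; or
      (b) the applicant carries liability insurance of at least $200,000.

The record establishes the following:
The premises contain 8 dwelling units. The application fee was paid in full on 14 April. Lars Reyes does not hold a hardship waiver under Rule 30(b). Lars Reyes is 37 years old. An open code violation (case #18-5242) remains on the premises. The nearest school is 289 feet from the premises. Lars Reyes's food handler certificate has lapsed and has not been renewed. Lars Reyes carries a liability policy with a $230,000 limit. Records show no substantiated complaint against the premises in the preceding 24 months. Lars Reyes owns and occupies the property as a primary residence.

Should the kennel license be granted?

Yes — granted.

(a) not (primary residence) — not satisfied.
(i) age ≥ 16 — satisfied.
(ii) ≥200 ft from school — met.
(b) = T AND T = true.
(c) food handler cert. — fails.
So (1) is satisfied (F OR T OR F).
(i) no complaint in 24 mo. — met.
(ii) not (hardship waiver) — met.
So (a) is satisfied (T AND T).
(b) not (fee paid) — fails.
(2): T OR F → true.
(a) no code violations — not satisfied.
(b) insurance ≥ $200,000 — holds.
(3): F OR T → true.
Overall = T AND T AND T = true.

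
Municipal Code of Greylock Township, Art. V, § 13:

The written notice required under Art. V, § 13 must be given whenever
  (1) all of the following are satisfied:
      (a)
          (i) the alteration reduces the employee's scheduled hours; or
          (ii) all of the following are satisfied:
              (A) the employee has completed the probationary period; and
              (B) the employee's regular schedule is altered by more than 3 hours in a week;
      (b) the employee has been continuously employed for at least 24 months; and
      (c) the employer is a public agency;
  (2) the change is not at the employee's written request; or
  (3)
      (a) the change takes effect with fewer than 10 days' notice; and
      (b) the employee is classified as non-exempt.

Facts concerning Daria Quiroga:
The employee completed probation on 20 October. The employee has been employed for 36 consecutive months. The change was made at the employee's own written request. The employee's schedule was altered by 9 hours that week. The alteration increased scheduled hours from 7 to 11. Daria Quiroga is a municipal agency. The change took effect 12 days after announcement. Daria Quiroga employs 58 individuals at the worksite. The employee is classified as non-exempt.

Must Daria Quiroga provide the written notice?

Yes — required.

(i) hours reduced — not satisfied.
(A) past probation — met.
(B) schedule shift > 3h — met.
(ii) = T AND T = true.
(a) = F OR T = true.
(b) tenure ≥ 24 mo. — holds.
(c) public agency — holds.
So (1) is satisfied (T AND T AND T).
(2) not employee-requested — not satisfied.
(a) < 10 days' notice — not met.
(b) non-exempt — holds.
(3) = F AND T = false.
So Overall is satisfied (T OR F OR F).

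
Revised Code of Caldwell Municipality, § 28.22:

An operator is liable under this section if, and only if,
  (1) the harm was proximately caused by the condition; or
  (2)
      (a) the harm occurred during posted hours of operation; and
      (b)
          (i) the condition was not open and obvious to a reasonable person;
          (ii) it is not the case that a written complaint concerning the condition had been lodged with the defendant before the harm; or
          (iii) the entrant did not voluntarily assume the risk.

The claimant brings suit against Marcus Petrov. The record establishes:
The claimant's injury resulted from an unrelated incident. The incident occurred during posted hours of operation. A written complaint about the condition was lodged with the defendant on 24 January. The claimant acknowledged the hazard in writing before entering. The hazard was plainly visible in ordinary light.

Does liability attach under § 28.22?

(1) proximate cause — fails.
(a) during posted hours — holds.
(i) not open/obvious — not satisfied.
(ii) not (complaint lodged) — not satisfied.
(iii) no assumed risk — fails.
(b): F OR F OR F → false.
(2) = T AND F = false.
Overall: F OR F → false.

No — not liable.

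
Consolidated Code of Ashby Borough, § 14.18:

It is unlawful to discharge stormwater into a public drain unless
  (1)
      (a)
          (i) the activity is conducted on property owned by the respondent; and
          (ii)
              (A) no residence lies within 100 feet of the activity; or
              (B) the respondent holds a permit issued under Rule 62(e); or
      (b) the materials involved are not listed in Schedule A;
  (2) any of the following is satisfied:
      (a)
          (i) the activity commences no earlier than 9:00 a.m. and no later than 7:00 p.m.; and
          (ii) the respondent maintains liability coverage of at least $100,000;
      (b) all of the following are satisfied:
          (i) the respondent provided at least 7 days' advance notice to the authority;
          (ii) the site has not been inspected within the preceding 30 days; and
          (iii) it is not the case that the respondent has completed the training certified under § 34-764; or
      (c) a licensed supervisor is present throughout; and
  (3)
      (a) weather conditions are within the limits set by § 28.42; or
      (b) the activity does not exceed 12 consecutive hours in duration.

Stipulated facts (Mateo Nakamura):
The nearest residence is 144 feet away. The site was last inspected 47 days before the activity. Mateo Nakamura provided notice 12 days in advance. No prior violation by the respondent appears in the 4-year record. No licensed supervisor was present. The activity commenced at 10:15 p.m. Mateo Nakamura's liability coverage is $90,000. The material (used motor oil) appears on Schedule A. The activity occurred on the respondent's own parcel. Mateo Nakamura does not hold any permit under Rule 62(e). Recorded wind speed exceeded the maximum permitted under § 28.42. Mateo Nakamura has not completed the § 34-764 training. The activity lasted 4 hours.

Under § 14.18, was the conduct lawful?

Yes — lawful.

(i) own property — holds.
(A) no residence in 100 ft — holds.
(B) holds permit — not satisfied.
(ii): T OR F → true.
(a) = T AND T = true.
(b) not (Schedule A material) — not met.
(1) = T OR F = true.
(i) start within hours — fails.
(ii) coverage ≥ $100,000 — fails.
So (a) is not satisfied (F AND F).
(i) ≥7 days' notice — satisfied.
(ii) not (site inspected) — holds.
(iii) not (training certified) — satisfied.
(b) = T AND T AND T = true.
(c) supervisor present — not satisfied.
So (2) is satisfied (F OR T OR F).
(a) weather ok — not satisfied.
(b) ≤ 12 hrs duration — holds.
So (3) is satisfied (F OR T).
Overall: T AND T AND T → true.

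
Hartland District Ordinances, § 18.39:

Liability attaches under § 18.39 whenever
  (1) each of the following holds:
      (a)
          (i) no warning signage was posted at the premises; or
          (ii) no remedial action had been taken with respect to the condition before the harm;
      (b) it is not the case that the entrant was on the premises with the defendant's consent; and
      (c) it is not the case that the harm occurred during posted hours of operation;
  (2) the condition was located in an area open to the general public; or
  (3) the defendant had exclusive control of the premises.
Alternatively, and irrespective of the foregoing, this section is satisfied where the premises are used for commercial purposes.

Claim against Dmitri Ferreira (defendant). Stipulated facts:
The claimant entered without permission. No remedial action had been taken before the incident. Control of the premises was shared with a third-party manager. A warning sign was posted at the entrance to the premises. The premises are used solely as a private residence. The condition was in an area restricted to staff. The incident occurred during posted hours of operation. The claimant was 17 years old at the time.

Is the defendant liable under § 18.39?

No — not liable.

(i) no signage posted — fails.
(ii) no remedial action — met.
So (a) is satisfied (F OR T).
(b) not (consent to enter) — met.
(c) not (during posted hours) — fails.
So (1) is not satisfied (T AND T AND F).
(2) public area — not satisfied.
(3) exclusive control — not satisfied.
Overall = F OR F OR F = false.
Exception (commercial use) — not satisfied.
Result: main false OR exception false → false.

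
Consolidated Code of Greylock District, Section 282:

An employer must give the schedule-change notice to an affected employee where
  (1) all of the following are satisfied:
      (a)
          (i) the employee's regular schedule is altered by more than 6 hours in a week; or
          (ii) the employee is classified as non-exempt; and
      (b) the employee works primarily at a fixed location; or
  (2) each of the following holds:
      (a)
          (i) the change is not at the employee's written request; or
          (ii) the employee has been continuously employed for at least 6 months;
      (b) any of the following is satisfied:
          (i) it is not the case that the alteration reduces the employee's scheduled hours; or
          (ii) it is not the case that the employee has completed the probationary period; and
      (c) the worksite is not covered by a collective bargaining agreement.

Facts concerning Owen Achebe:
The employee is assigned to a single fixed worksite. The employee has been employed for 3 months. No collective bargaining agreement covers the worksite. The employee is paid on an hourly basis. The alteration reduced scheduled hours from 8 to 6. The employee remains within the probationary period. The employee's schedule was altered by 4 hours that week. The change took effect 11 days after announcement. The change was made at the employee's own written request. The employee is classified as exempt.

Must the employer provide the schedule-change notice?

(i) schedule shift > 6h — not satisfied.
(ii) non-exempt — fails.
(a): F OR F → false.
(b) fixed location — satisfied.
(1) = F AND T = false.
(i) not employee-requested — fails.
(ii) tenure ≥ 6 mo. — fails.
So (a) is not satisfied (F OR F).
(i) not (hours reduced) — not met.
(ii) not (past probation) — holds.
(b) = F OR T = true.
(c) no CBA — holds.
(2): F AND T AND T → false.
So Overall is not satisfied (F OR F).

No — not required.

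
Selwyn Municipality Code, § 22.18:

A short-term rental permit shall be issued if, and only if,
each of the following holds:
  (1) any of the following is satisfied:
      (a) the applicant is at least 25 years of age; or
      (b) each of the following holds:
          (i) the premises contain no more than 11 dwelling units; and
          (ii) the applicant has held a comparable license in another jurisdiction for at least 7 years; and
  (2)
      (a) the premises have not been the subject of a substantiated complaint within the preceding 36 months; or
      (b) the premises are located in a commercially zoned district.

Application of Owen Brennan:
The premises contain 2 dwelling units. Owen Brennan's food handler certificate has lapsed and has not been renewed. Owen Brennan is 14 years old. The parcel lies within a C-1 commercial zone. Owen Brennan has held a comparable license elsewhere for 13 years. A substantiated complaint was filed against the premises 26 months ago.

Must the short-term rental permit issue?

Yes — granted.

(a) age ≥ 25 — fails.
(i) ≤ 11 units — holds.
(ii) prior license ≥ 7 yr — holds.
(b): T AND T → true.
(1) = F OR T = true.
(a) no complaint in 36 mo. — not met.
(b) commercially zoned — holds.
So (2) is satisfied (F OR T).
So Overall is satisfied (T AND T).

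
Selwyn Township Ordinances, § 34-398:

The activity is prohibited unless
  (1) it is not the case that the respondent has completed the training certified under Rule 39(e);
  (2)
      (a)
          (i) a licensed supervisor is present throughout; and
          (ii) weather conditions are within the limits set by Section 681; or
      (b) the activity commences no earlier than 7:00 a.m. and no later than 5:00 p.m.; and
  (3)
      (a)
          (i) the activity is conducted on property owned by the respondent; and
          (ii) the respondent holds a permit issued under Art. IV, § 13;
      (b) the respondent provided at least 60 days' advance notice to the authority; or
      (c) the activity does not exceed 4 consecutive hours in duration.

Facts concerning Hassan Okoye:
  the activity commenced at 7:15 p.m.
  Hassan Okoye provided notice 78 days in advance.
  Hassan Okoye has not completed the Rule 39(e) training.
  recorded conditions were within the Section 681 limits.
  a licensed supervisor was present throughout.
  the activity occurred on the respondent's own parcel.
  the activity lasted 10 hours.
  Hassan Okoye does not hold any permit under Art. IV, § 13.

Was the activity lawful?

Yes — lawful.

(1) not (training certified) — satisfied.
(i) supervisor present — met.
(ii) weather ok — met.
(a) = T AND T = true.
(b) start within hours — fails.
So (2) is satisfied (T OR F).
(i) own property — holds.
(ii) holds permit — fails.
(a): T AND F → false.
(b) ≥60 days' notice — holds.
(c) ≤ 4 hrs duration — not satisfied.
(3): F OR T OR F → true.
So Overall is satisfied (T AND T AND T).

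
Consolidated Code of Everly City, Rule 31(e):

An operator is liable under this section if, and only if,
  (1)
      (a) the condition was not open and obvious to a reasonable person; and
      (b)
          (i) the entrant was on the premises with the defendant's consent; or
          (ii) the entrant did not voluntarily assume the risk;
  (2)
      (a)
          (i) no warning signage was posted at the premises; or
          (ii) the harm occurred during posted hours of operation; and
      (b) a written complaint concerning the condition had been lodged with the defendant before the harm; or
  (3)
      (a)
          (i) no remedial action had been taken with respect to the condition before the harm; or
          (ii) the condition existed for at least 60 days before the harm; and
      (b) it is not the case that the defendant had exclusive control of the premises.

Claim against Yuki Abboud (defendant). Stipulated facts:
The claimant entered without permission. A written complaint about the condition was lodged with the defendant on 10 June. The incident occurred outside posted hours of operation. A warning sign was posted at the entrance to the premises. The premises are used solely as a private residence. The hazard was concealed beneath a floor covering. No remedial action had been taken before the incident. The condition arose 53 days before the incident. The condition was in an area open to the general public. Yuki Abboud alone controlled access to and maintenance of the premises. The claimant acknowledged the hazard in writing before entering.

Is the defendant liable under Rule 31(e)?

(a) not open/obvious — met.
(i) consent to enter — not met.
(ii) no assumed risk — not met.
So (b) is not satisfied (F OR F).
(1): T AND F → false.
(i) no signage posted — fails.
(ii) during posted hours — fails.
(a) = F OR F = false.
(b) complaint lodged — met.
(2): F AND T → false.
(i) no remedial action — satisfied.
(ii) condition ≥60 days old — not met.
(a): T OR F → true.
(b) not (exclusive control) — fails.
(3): T AND F → false.
Overall: F OR F OR F → false.

No — not liable.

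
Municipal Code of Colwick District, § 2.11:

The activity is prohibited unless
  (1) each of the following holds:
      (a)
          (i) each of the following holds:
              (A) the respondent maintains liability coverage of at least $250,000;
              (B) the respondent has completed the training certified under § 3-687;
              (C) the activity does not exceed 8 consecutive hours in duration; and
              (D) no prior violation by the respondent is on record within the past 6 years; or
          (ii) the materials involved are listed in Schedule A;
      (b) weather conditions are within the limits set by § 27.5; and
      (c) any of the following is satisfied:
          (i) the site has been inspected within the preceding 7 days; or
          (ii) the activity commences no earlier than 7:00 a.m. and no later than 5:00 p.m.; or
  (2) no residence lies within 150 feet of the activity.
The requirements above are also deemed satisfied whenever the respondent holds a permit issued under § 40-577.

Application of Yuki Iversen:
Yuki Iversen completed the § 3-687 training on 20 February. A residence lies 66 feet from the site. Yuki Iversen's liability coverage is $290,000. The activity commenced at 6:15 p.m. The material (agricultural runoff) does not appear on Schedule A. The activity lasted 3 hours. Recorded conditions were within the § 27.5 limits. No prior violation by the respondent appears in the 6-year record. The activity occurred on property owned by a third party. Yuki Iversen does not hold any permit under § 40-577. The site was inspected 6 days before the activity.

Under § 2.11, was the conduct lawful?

Yes — lawful.

(A) coverage ≥ $250,000 — met.
(B) training certified — holds.
(C) ≤ 8 hrs duration — holds.
(D) no prior violation — met.
(i) = T AND T AND T AND T = true.
(ii) Schedule A material — fails.
(a) = T OR F = true.
(b) weather ok — met.
(i) site inspected — holds.
(ii) start within hours — not satisfied.
(c): T OR F → true.
(1) = T AND T AND T = true.
(2) no residence in 150 ft — fails.
So Overall is satisfied (T OR F).
Exception (holds permit) — not satisfied.
Result: main true OR exception false → true.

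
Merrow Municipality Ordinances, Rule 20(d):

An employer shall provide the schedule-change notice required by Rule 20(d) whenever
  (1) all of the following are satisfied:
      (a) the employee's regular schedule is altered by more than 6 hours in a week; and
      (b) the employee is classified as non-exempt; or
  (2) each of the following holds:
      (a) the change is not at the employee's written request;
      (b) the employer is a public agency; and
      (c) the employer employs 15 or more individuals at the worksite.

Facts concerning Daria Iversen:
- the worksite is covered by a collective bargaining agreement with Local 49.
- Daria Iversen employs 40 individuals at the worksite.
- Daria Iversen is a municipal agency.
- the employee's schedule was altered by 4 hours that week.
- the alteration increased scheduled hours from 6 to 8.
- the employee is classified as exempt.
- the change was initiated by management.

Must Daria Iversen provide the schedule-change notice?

(a) schedule shift > 6h — fails.
(b) non-exempt — not satisfied.
(1) = F AND F = false.
(a) not employee-requested — satisfied.
(b) public agency — holds.
(c) ≥ 15 at site — met.
So (2) is satisfied (T AND T AND T).
Overall = F OR T = true.

Yes — required.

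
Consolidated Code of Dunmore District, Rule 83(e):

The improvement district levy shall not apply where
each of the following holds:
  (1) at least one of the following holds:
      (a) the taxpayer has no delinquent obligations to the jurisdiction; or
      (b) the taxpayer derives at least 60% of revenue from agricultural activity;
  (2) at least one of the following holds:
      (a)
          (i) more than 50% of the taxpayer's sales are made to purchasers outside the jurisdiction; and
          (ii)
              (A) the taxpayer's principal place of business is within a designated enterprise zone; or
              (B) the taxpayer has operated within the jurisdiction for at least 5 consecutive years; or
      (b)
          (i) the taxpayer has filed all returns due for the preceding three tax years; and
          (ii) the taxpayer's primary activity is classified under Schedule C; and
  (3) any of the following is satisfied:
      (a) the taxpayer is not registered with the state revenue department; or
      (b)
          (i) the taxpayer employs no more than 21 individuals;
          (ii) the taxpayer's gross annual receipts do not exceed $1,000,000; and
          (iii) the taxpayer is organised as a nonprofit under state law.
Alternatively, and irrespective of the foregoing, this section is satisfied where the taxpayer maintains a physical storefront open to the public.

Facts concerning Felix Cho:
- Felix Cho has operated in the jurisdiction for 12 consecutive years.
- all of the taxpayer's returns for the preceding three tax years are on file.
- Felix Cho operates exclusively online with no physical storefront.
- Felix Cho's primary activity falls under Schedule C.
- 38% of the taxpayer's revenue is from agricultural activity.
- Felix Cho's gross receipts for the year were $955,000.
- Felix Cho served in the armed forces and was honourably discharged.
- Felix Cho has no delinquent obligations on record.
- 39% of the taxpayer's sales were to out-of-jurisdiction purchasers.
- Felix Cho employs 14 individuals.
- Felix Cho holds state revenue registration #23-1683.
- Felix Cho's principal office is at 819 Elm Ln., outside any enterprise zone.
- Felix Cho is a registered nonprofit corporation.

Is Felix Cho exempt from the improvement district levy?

Yes — exempt.

(a) no delinquency — holds.
(b) ≥60% agricultural — not satisfied.
(1): T OR F → true.
(i) >50% out-of-jur. sales — not met.
(A) in enterprise zone — fails.
(B) ≥ 5 yrs in jurisdiction — holds.
(ii) = F OR T = true.
(a): F AND T → false.
(i) returns current — satisfied.
(ii) Schedule C activity — satisfied.
(b) = T AND T = true.
(2) = F OR T = true.
(a) not (state-registered) — fails.
(i) ≤ 21 employees — satisfied.
(ii) receipts ≤ $1,000,000 — satisfied.
(iii) nonprofit — met.
(b): T AND T AND T → true.
(3) = F OR T = true.
Overall = T AND T AND T = true.
Exception (has storefront) — not satisfied.
Result: main true OR exception false → true.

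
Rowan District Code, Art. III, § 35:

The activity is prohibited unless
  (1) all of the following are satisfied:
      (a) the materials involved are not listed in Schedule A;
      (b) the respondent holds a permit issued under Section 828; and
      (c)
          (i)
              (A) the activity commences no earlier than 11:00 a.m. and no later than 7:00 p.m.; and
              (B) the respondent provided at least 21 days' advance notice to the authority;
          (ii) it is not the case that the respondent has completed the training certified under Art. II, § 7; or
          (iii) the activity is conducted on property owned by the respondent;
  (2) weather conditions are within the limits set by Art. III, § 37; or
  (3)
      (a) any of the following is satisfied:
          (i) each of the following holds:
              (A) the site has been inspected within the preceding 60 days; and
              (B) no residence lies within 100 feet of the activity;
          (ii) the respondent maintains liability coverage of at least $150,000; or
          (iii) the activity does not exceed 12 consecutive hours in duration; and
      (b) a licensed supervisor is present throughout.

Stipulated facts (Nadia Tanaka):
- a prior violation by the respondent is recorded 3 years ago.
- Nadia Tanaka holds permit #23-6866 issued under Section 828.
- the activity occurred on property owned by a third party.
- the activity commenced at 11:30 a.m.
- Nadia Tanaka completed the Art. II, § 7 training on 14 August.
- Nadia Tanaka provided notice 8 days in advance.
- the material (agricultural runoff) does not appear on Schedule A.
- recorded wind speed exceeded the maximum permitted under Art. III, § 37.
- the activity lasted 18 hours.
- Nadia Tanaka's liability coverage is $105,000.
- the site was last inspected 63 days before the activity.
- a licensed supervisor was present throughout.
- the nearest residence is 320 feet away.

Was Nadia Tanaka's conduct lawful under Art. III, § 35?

(a) not (Schedule A material) — holds.
(b) holds permit — met.
(A) start within hours — met.
(B) ≥21 days' notice — not met.
(i) = T AND F = false.
(ii) not (training certified) — not satisfied.
(iii) own property — not satisfied.
So (c) is not satisfied (F OR F OR F).
(1): T AND T AND F → false.
(2) weather ok — not satisfied.
(A) site inspected — fails.
(B) no residence in 100 ft — satisfied.
(i): F AND T → false.
(ii) coverage ≥ $150,000 — fails.
(iii) ≤ 12 hrs duration — not met.
(a): F OR F OR F → false.
(b) supervisor present — holds.
(3): F AND T → false.
So Overall is not satisfied (F OR F OR F).

No — unlawful.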